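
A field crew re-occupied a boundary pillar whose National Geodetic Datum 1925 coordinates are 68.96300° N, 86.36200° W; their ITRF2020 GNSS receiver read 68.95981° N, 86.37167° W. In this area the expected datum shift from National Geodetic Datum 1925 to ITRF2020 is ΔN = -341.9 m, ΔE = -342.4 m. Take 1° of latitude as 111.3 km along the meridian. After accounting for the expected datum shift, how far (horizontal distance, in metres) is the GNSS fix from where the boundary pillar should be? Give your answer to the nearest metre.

Observed coordinate differences: Δφ = -0.00319°, Δλ = -0.00967°.
Converting to metres (1° lat = 111300 m, cos φ = 0.358971): observed ΔN = -355.0 m, observed ΔE = -386.3 m.
Subtracting the expected shift leaves a residual of -355.0 − (-341.9) = -13.1 m north and -386.3 − (-342.4) = -43.9 m east.
Residual distance = √((-13.1)² + (-43.9)²) = 45.9 m.

46 m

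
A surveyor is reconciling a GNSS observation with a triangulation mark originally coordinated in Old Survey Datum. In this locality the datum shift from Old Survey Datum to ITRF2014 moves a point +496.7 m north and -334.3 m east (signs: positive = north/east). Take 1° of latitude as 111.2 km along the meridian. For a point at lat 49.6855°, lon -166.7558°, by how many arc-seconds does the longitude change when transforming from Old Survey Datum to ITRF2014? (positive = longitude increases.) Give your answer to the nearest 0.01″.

Δλ = -16.73″

At latitude 49.6855°, cos φ = 0.646983.
1° of longitude at this latitude = 111.2 × cos φ = 71.94 km, so Δλ = -334.3 / 71944.5 = -0.0046466° = -16.728″.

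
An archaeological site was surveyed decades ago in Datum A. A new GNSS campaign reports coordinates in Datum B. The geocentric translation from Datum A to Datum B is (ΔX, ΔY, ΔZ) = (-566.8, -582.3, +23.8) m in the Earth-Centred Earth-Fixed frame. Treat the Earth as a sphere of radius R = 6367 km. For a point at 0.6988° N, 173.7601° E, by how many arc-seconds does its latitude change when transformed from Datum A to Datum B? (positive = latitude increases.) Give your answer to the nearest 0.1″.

Δφ = 0.6″

sin φ = 0.012196, cos φ = 0.999926, sin λ = 0.108692, cos λ = -0.994076.
North component: ΔN = −sin φ cos λ·ΔX − sin φ sin λ·ΔY + cos φ·ΔZ = −(0.012196)(-0.994076)(-566.8) − (0.012196)(0.108692)(-582.3) + (0.999926)(23.8) = 17.70 m.
1° of latitude spans πR/180 = 111125 m, so Δφ = 17.70 / 111125 × 3600 = 0.573″.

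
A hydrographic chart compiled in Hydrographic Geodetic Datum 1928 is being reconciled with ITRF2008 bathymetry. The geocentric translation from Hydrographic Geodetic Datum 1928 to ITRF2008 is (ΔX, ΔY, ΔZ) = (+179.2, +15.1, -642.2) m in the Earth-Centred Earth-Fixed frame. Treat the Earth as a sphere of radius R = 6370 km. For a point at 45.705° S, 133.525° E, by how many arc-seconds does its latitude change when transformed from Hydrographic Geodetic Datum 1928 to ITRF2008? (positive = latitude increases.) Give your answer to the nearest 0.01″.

sin φ = -0.715754, cos φ = 0.698353, sin λ = 0.725074, cos λ = -0.688671.
North component: ΔN = −sin φ cos λ·ΔX − sin φ sin λ·ΔY + cos φ·ΔZ = −(-0.715754)(-0.688671)(179.2) − (-0.715754)(0.725074)(15.1) + (0.698353)(-642.2) = -528.98 m.
1° of latitude spans πR/180 = 111177 m, so Δφ = -528.98 / 111177 × 3600 = -17.129″.

Δφ = -17.13″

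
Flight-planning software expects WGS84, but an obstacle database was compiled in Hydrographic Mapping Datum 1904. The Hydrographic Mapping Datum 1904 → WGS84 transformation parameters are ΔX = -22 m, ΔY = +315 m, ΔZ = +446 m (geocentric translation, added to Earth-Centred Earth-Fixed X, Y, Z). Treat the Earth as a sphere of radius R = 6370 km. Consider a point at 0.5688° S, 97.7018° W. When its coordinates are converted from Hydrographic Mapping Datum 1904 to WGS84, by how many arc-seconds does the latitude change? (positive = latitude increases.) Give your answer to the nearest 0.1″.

Δφ = 14.3″

sin φ = -0.009927, cos φ = 0.999951, sin λ = -0.990979, cos λ = -0.134017.
North component: ΔN = −sin φ cos λ·ΔX − sin φ sin λ·ΔY + cos φ·ΔZ = −(-0.009927)(-0.134017)(-22) − (-0.009927)(-0.990979)(315) + (0.999951)(446) = 442.91 m.
1° of latitude spans πR/180 = 111177 m, so Δφ = 442.91 / 111177 × 3600 = 14.342″.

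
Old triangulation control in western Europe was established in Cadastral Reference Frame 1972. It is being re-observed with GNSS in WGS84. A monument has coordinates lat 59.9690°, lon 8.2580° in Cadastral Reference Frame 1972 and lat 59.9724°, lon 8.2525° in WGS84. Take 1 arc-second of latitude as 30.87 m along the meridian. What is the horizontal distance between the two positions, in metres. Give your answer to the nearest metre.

Δφ = 59.9724° − 59.9690° = +0.0034°; Δλ = 8.2525° − 8.2580° = -0.0055°.
1° of latitude = 3600 × 30.87 = 111132 m.
ΔN = Δφ × 111132 = 377.8 m; ΔE = Δλ × 111132 × cos(59.9690°) = -0.0055 × 111132 × 0.500468 = -305.9 m.
Distance = √(ΔE² + ΔN²) = √((-305.9)² + 377.8²) = 486.2 m.

486 m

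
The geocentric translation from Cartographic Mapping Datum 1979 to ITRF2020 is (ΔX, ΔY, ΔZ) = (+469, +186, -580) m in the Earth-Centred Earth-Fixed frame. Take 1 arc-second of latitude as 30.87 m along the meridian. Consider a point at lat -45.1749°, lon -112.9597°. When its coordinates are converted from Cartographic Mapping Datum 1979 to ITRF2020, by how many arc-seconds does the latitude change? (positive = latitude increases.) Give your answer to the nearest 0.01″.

Δφ = -21.38″

sin φ = -0.709262, cos φ = 0.704945, sin λ = -0.920779, cos λ = -0.390084.
North component: ΔN = −sin φ cos λ·ΔX − sin φ sin λ·ΔY + cos φ·ΔZ = −(-0.709262)(-0.390084)(469) − (-0.709262)(-0.920779)(186) + (0.704945)(-580) = -660.10 m.
1° of latitude spans 3600 × 30.87 = 111132 m, so Δφ = -660.10 / 111132 × 3600 = -21.383″.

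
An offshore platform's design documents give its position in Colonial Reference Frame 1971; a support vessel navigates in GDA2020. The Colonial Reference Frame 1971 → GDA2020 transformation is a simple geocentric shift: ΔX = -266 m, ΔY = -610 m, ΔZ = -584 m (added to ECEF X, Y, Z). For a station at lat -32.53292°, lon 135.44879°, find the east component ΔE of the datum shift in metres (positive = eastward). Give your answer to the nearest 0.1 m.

At φ = -32.53292°, λ = 135.44879°: sin φ = -0.537784, cos φ = 0.843083, sin λ = 0.701546, cos λ = -0.712624.
ΔE = −sin λ·ΔX + cos λ·ΔY = −(0.701546)·(-266) + (-0.712624)·(-610) = 621.31 m.

ΔE = 621.3 m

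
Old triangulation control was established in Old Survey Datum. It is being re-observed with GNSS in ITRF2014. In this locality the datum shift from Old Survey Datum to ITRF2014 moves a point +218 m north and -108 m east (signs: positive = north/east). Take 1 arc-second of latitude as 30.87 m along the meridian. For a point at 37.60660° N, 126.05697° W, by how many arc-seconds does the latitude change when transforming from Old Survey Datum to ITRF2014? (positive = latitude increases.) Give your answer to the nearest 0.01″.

1″ of latitude = 30.87 m, so Δφ = 218.0 / 30.87 = 7.062″.

Δφ = 7.06″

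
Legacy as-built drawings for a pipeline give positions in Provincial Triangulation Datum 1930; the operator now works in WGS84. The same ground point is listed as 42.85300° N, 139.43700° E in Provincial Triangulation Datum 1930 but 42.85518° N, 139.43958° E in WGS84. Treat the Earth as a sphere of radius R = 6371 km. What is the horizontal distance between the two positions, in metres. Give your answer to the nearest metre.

Δφ = 42.85518° − 42.85300° = +0.00218°; Δλ = 139.43958° − 139.43700° = +0.00258°.
1° along a meridian = πR/180 = 111195 m.
ΔN = Δφ × 111195 = 242.4 m; ΔE = Δλ × 111195 × cos(42.85300°) = +0.00258 × 111195 × 0.733101 = 210.3 m.
Distance = √(ΔE² + ΔN²) = √(210.3² + 242.4²) = 320.9 m.

321 m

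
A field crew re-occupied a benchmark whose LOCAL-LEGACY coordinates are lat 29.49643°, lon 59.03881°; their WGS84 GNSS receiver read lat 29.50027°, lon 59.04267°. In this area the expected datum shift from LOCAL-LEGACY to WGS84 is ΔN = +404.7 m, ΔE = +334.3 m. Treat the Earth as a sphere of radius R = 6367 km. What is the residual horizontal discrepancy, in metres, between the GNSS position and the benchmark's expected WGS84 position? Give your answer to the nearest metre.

Observed coordinate differences: Δφ = +0.00384°, Δλ = +0.00386°.
Converting to metres (1° lat = 111125 m, cos φ = 0.870386): observed ΔN = 426.7 m, observed ΔE = 373.3 m.
Subtracting the expected shift leaves a residual of 426.7 − (404.7) = 22.0 m north and 373.3 − (334.3) = 39.0 m east.
Residual distance = √(22.0² + 39.0²) = 44.8 m.

45 m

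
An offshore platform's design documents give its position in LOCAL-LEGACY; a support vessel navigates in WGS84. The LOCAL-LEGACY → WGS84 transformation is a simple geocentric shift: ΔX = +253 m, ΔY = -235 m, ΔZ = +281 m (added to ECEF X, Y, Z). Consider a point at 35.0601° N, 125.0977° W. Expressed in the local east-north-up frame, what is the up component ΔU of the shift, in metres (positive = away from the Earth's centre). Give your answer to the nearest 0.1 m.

The local up (radial) axis is (cos φ cos λ, cos φ sin λ, sin φ), giving ΔU = -119.073 + 157.383 + 161.416 = 199.73 m.

ΔU = 199.7 m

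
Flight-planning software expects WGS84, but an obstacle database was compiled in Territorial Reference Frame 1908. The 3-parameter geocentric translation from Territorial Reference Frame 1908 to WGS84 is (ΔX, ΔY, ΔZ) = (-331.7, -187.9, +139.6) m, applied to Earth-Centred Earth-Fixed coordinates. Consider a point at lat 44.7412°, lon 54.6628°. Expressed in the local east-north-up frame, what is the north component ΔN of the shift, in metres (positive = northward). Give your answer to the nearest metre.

ΔN = 342 m

The local north axis is (−sin φ cos λ, −sin φ sin λ, cos φ), giving ΔN = 135.045 + 107.896 + 99.157 = 342.10 m.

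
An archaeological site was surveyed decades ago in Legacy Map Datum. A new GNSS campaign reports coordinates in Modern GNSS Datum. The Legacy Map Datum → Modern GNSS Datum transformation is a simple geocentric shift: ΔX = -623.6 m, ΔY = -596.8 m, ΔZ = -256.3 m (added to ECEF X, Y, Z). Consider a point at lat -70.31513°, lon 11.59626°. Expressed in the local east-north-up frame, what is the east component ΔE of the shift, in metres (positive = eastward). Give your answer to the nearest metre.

At φ = -70.31513°, λ = 11.59626°: sin φ = -0.941560, cos φ = 0.336847, sin λ = 0.201014, cos λ = 0.979588.
ΔE = −sin λ·ΔX + cos λ·ΔY = −(0.201014)·(-623.6) + (0.979588)·(-596.8) = -459.27 m.

ΔE = -459 m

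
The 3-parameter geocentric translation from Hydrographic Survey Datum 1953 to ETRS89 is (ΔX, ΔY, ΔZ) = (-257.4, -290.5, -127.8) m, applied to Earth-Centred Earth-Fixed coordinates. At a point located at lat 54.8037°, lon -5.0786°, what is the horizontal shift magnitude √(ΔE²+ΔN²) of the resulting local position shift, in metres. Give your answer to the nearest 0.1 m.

332.6 m

At φ = 54.8037°, λ = -5.0786°: sin φ = 0.817182, cos φ = 0.576380, sin λ = -0.088522, cos λ = 0.996074.
ΔE = −sin λ·ΔX + cos λ·ΔY = −(-0.088522)·(-257.4) + (0.996074)·(-290.5) = -312.15 m.
ΔN = −sin φ cos λ·ΔX − sin φ sin λ·ΔY + cos φ·ΔZ = −(0.817182)(0.996074)(-257.4) − (0.817182)(-0.088522)(-290.5) + (0.576380)(-127.8) = 114.84 m.
Horizontal magnitude = √(ΔE² + ΔN²) = √((-312.15)² + 114.84²) = 332.60 m.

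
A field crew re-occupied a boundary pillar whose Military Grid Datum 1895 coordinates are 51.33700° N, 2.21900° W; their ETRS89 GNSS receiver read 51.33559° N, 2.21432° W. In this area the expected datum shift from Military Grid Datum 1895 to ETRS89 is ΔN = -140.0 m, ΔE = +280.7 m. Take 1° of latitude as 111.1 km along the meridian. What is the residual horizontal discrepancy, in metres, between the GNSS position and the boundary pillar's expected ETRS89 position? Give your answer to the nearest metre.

Observed coordinate differences: Δφ = -0.00141°, Δλ = +0.00468°.
Converting to metres (1° lat = 111100 m, cos φ = 0.624739): observed ΔN = -156.7 m, observed ΔE = 324.8 m.
Subtracting the expected shift leaves a residual of -156.7 − (-140.0) = -16.7 m north and 324.8 − (280.7) = 44.1 m east.
Residual distance = √((-16.7)² + 44.1²) = 47.2 m.

47 m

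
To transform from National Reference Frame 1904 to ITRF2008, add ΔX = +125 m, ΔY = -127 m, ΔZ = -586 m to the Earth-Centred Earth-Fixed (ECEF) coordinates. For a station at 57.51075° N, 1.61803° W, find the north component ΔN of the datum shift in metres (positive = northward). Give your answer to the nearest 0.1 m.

The local north axis is (−sin φ cos λ, −sin φ sin λ, cos φ), giving ΔN = -105.394 − 3.025 − 314.765 = -423.18 m.

ΔN = -423.2 m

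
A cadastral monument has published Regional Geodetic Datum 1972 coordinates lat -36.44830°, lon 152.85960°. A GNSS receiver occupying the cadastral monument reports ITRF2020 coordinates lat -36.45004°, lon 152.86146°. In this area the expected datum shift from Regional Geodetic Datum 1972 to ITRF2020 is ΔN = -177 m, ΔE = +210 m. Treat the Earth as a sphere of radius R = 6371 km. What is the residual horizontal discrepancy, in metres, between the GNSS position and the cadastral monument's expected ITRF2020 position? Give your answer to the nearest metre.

47 m

Observed coordinate differences: Δφ = -0.00174°, Δλ = +0.00186°.
Converting to metres (1° lat = 111195 m, cos φ = 0.804393): observed ΔN = -193.5 m, observed ΔE = 166.4 m.
Subtracting the expected shift leaves a residual of -193.5 − (-177) = -16.5 m north and 166.4 − (210) = -43.6 m east.
Residual distance = √((-16.5)² + (-43.6)²) = 46.6 m.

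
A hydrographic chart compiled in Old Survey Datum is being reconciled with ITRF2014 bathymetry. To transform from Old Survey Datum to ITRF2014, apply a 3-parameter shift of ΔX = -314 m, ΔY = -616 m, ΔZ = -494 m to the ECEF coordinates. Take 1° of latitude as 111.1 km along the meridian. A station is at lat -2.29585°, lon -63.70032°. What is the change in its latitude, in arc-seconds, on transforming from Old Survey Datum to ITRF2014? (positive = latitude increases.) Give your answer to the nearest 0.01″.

Δφ = -15.46″

sin φ = -0.040059, cos φ = 0.999197, sin λ = -0.896489, cos λ = 0.443066.
North component: ΔN = −sin φ cos λ·ΔX − sin φ sin λ·ΔY + cos φ·ΔZ = −(-0.040059)(0.443066)(-314) − (-0.040059)(-0.896489)(-616) + (0.999197)(-494) = -477.05 m.
1° of latitude spans 111100 m, so Δφ = -477.05 / 111100 × 3600 = -15.458″.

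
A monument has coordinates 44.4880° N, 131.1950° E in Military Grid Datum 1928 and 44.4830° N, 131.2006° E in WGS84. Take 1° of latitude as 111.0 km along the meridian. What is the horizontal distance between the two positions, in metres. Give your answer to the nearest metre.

Δφ = 44.4830° − 44.4880° = -0.0050°; Δλ = 131.2006° − 131.1950° = +0.0056°.
ΔN = Δφ × 111000 = -555.0 m; ΔE = Δλ × 111000 × cos(44.4880°) = +0.0056 × 111000 × 0.713397 = 443.4 m.
Distance = √(ΔE² + ΔN²) = √(443.4² + (-555.0)²) = 710.4 m.

710 m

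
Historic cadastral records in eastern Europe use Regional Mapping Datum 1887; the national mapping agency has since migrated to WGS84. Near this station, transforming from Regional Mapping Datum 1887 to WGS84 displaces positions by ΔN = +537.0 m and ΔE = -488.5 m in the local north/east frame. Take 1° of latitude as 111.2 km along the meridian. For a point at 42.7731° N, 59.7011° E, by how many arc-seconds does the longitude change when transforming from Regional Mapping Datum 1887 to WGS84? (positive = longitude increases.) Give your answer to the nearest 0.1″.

Δλ = -21.5″

At latitude 42.7731°, cos φ = 0.734049.
1° of longitude at this latitude = 111.2 × cos φ = 81.63 km, so Δλ = -488.5 / 81626.2 = -0.0059846° = -21.545″.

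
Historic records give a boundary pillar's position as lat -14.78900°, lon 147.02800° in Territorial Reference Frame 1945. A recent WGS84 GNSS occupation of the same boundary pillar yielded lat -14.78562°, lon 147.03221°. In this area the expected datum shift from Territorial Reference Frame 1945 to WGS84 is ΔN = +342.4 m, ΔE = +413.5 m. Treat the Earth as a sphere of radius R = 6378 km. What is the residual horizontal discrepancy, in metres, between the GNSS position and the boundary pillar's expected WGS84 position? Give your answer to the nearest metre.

52 m

Observed coordinate differences: Δφ = +0.00338°, Δλ = +0.00421°.
Converting to metres (1° lat = 111317 m, cos φ = 0.966872): observed ΔN = 376.3 m, observed ΔE = 453.1 m.
Subtracting the expected shift leaves a residual of 376.3 − (342.4) = 33.9 m north and 453.1 − (413.5) = 39.6 m east.
Residual distance = √(33.9² + 39.6²) = 52.1 m.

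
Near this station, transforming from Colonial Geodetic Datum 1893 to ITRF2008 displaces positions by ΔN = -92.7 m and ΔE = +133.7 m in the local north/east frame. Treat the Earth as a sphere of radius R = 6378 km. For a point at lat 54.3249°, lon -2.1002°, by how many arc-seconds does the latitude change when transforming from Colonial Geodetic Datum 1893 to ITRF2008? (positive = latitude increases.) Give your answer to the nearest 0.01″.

On a sphere of radius R, 1 rad of latitude = R, so Δφ = ΔN / R = -92.7 / 6378000 = -1.4534e-05 rad = -2.998″.

Δφ = -3.00″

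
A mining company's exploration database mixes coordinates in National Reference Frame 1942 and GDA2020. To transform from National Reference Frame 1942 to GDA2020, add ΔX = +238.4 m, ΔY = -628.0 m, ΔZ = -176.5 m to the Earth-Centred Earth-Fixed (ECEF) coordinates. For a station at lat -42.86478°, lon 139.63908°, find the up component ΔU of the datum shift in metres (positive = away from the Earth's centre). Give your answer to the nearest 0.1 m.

ΔU = -311.2 m

The local up (radial) axis is (cos φ cos λ, cos φ sin λ, sin φ), giving ΔU = -133.147 − 298.090 + 120.068 = -311.17 m.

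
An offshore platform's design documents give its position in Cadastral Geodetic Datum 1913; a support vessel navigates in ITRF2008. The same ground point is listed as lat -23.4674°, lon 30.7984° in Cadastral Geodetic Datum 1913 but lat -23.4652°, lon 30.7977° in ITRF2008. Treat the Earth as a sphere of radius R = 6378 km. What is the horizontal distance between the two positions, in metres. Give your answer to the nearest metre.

255 m

Δφ = -23.4652° − -23.4674° = +0.0022°; Δλ = 30.7977° − 30.7984° = -0.0007°.
1° along a meridian = πR/180 = 111317 m.
ΔN = Δφ × 111317 = 244.9 m; ΔE = Δλ × 111317 × cos(-23.4674°) = -0.0007 × 111317 × 0.917287 = -71.5 m.
Distance = √(ΔE² + ΔN²) = √((-71.5)² + 244.9²) = 255.1 m.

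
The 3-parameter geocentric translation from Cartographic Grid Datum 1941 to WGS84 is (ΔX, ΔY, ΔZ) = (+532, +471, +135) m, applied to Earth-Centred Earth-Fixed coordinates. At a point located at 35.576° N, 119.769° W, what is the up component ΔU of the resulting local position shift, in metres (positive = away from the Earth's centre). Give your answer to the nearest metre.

At φ = 35.576°, λ = -119.769°: sin φ = 0.581782, cos φ = 0.813345, sin λ = -0.868034, cos λ = -0.496504.
ΔU = cos φ cos λ·ΔX + cos φ sin λ·ΔY + sin φ·ΔZ = (0.813345)(-0.496504)(532) + (0.813345)(-0.868034)(471) + (0.581782)(135) = -468.83 m.

ΔU = -469 m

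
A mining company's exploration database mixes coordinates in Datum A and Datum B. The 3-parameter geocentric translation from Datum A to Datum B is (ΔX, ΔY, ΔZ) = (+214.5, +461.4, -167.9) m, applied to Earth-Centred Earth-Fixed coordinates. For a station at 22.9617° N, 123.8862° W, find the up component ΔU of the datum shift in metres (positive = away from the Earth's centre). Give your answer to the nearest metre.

ΔU = -528 m

At φ = 22.9617°, λ = -123.8862°: sin φ = 0.390116, cos φ = 0.920766, sin λ = -0.830147, cos λ = -0.557545.
ΔU = cos φ cos λ·ΔX + cos φ sin λ·ΔY + sin φ·ΔZ = (0.920766)(-0.557545)(214.5) + (0.920766)(-0.830147)(461.4) + (0.390116)(-167.9) = -528.30 m.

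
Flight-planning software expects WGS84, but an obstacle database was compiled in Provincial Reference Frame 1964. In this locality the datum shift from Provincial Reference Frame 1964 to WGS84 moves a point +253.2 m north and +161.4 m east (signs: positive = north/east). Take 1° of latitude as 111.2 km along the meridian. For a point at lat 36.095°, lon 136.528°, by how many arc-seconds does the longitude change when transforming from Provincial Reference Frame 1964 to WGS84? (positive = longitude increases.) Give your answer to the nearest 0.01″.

Δλ = 6.47″

At latitude 36.095°, cos φ = 0.808041.
1° of longitude at this latitude = 111.2 × cos φ = 89.85 km, so Δλ = 161.4 / 89854.2 = 0.0017962° = 6.466″.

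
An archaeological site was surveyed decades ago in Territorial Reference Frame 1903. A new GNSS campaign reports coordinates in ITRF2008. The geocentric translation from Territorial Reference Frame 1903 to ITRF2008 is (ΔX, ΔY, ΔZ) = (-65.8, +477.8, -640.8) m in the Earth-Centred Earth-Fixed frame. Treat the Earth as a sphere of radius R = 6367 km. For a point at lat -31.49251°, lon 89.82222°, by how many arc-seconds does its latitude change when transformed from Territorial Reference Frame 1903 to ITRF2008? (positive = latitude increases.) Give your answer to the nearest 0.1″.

Δφ = -9.6″

sin φ = -0.522387, cos φ = 0.852708, sin λ = 0.999995, cos λ = 0.003103.
North component: ΔN = −sin φ cos λ·ΔX − sin φ sin λ·ΔY + cos φ·ΔZ = −(-0.522387)(0.003103)(-65.8) − (-0.522387)(0.999995)(477.8) + (0.852708)(-640.8) = -296.93 m.
1° of latitude spans πR/180 = 111125 m, so Δφ = -296.93 / 111125 × 3600 = -9.619″.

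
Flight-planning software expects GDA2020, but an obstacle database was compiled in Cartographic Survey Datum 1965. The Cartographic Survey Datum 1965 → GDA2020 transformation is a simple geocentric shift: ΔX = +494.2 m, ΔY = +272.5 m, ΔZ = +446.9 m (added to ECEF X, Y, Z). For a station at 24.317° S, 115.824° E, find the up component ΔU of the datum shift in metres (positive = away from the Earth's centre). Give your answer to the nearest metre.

ΔU = -157 m

The local up (radial) axis is (cos φ cos λ, cos φ sin λ, sin φ), giving ΔU = -196.178 + 223.526 − 184.027 = -156.68 m.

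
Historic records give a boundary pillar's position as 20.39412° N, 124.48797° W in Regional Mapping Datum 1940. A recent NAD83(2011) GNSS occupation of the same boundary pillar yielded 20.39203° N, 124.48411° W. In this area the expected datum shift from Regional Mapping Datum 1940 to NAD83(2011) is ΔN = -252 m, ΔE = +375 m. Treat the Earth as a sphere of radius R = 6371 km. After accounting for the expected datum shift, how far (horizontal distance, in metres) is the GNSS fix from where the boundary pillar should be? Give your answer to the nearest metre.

34 m

Observed coordinate differences: Δφ = -0.00209°, Δλ = +0.00386°.
Converting to metres (1° lat = 111195 m, cos φ = 0.937318): observed ΔN = -232.4 m, observed ΔE = 402.3 m.
Subtracting the expected shift leaves a residual of -232.4 − (-252) = 19.6 m north and 402.3 − (375) = 27.3 m east.
Residual distance = √(19.6² + 27.3²) = 33.6 m.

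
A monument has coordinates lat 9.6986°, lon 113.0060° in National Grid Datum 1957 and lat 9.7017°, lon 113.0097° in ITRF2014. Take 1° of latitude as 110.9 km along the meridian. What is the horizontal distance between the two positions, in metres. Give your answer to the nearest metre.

Δφ = 9.7017° − 9.6986° = +0.0031°; Δλ = 113.0097° − 113.0060° = +0.0037°.
ΔN = Δφ × 110900 = 343.8 m; ΔE = Δλ × 110900 × cos(9.6986°) = +0.0037 × 110900 × 0.985708 = 404.5 m.
Distance = √(ΔE² + ΔN²) = √(404.5² + 343.8²) = 530.8 m.

531 m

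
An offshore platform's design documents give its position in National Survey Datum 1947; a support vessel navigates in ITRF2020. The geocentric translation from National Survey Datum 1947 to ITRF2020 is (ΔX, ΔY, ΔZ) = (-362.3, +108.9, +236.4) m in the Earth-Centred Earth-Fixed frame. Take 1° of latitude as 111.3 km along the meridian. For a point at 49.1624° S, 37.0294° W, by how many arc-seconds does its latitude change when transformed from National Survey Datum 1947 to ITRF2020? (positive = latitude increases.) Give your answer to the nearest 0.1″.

Δφ = -3.7″

sin φ = -0.756566, cos φ = 0.653917, sin λ = -0.602225, cos λ = 0.798327.
North component: ΔN = −sin φ cos λ·ΔX − sin φ sin λ·ΔY + cos φ·ΔZ = −(-0.756566)(0.798327)(-362.3) − (-0.756566)(-0.602225)(108.9) + (0.653917)(236.4) = -113.86 m.
1° of latitude spans 111300 m, so Δφ = -113.86 / 111300 × 3600 = -3.683″.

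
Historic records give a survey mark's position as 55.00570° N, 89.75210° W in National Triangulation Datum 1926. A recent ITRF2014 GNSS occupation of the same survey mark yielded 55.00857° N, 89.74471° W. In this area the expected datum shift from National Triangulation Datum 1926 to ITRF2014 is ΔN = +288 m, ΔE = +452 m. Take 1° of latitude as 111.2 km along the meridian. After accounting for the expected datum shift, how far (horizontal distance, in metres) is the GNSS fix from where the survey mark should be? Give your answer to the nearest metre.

37 m

Observed coordinate differences: Δφ = +0.00287°, Δλ = +0.00739°.
Converting to metres (1° lat = 111200 m, cos φ = 0.573495): observed ΔN = 319.1 m, observed ΔE = 471.3 m.
Subtracting the expected shift leaves a residual of 319.1 − (288) = 31.1 m north and 471.3 − (452) = 19.3 m east.
Residual distance = √(31.1² + 19.3²) = 36.6 m.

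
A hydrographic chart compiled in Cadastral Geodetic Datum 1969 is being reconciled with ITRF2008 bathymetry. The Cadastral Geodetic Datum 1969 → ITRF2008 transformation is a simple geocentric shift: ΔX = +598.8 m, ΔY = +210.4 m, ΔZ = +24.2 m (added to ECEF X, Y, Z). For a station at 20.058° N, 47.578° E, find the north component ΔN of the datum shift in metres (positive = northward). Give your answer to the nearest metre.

At φ = 20.058°, λ = 47.578°: sin φ = 0.342971, cos φ = 0.939346, sin λ = 0.738196, cos λ = 0.674586.
ΔN = −sin φ cos λ·ΔX − sin φ sin λ·ΔY + cos φ·ΔZ = −(0.342971)(0.674586)(598.8) − (0.342971)(0.738196)(210.4) + (0.939346)(24.2) = -169.08 m.

ΔN = -169 m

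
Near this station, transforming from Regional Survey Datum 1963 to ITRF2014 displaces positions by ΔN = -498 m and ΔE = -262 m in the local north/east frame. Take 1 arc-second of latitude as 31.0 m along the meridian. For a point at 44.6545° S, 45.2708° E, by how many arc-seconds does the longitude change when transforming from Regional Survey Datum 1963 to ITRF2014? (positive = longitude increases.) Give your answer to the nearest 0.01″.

At latitude -44.6545°, cos φ = 0.711358.
1″ of longitude at this latitude = 31.00 × cos φ = 22.0521 m, so Δλ = -262.0 / 22.0521 = -11.881″.

Δλ = -11.88″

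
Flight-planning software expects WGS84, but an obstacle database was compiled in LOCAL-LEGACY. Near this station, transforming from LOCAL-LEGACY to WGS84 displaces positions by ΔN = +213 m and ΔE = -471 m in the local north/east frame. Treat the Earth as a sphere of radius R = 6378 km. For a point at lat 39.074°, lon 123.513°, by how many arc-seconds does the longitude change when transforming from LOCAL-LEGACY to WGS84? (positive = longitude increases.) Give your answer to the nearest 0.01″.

At latitude 39.074°, cos φ = 0.776333.
One radian of longitude at latitude φ spans R cos φ, so Δλ = ΔE / (R cos φ) = -471.0 / (6378000 × 0.776333) = -9.5124e-05 rad = -19.621″.

Δλ = -19.62″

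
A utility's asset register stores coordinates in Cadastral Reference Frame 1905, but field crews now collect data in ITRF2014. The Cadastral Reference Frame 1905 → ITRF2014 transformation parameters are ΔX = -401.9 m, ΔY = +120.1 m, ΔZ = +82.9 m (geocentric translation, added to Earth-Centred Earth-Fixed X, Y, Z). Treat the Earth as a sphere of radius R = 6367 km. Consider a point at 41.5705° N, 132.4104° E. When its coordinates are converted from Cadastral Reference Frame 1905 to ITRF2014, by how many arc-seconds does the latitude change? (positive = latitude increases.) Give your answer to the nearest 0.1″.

Δφ = -5.7″

sin φ = 0.663541, cos φ = 0.748140, sin λ = 0.738333, cos λ = -0.674436.
North component: ΔN = −sin φ cos λ·ΔX − sin φ sin λ·ΔY + cos φ·ΔZ = −(0.663541)(-0.674436)(-401.9) − (0.663541)(0.738333)(120.1) + (0.748140)(82.9) = -176.67 m.
1° of latitude spans πR/180 = 111125 m, so Δφ = -176.67 / 111125 × 3600 = -5.724″.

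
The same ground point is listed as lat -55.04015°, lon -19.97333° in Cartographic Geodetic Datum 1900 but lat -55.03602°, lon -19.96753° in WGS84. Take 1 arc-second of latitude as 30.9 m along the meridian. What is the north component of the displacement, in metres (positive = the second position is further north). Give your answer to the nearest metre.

Δφ = -55.03602° − -55.04015° = +0.00413°; Δλ = -19.96753° − -19.97333° = +0.00580°.
1° of latitude = 3600 × 30.90 = 111240 m.
ΔN = Δφ × 111240 = 459.4 m; ΔE = Δλ × 111240 × cos(-55.04015°) = +0.00580 × 111240 × 0.573002 = 369.7 m.

ΔN = 459 m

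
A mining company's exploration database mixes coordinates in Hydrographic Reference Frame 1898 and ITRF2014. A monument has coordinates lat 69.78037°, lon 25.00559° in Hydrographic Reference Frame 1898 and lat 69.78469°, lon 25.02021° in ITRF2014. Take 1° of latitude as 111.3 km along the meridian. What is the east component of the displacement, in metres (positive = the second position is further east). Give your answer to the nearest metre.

Δφ = 69.78469° − 69.78037° = +0.00432°; Δλ = 25.02021° − 25.00559° = +0.01462°.
ΔN = Δφ × 111300 = 480.8 m; ΔE = Δλ × 111300 × cos(69.78037°) = +0.01462 × 111300 × 0.345620 = 562.4 m.

ΔE = 562 m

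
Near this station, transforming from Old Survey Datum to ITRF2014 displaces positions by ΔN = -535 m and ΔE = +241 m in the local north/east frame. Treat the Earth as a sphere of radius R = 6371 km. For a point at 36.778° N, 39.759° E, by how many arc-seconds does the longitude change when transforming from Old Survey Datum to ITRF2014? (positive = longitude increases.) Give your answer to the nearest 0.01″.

At latitude 36.778°, cos φ = 0.800961.
One radian of longitude at latitude φ spans R cos φ, so Δλ = ΔE / (R cos φ) = 241.0 / (6371000 × 0.800961) = 4.7228e-05 rad = 9.741″.

Δλ = 9.74″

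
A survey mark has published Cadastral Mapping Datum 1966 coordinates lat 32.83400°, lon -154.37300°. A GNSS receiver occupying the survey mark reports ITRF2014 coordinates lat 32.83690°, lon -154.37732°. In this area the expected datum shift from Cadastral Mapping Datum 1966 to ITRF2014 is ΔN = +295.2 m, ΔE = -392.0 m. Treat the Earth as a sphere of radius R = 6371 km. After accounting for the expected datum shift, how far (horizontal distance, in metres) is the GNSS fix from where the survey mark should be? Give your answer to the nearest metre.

30 m

Observed coordinate differences: Δφ = +0.00290°, Δλ = -0.00432°.
Converting to metres (1° lat = 111195 m, cos φ = 0.840245): observed ΔN = 322.5 m, observed ΔE = -403.6 m.
Subtracting the expected shift leaves a residual of 322.5 − (295.2) = 27.3 m north and -403.6 − (-392.0) = -11.6 m east.
Residual distance = √(27.3² + (-11.6)²) = 29.6 m.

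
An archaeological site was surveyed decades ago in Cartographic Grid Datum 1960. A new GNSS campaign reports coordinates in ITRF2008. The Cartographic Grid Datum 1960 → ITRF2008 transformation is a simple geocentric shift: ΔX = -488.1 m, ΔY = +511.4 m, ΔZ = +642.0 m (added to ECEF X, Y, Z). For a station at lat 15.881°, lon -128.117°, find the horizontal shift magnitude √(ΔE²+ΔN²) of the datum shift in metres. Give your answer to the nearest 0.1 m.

The local east axis at (φ, λ) is (−sin λ, cos λ, 0), so ΔE = −sin(-128.117°)·(-488.1) + cos(-128.117°)·511.4 = -699.69 m.
The local north axis is (−sin φ cos λ, −sin φ sin λ, cos φ), giving ΔN = -82.445 + 110.098 + 617.496 = 645.15 m.
Horizontal magnitude = √(ΔE² + ΔN²) = √((-699.69)² + 645.15²) = 951.72 m.

951.7 m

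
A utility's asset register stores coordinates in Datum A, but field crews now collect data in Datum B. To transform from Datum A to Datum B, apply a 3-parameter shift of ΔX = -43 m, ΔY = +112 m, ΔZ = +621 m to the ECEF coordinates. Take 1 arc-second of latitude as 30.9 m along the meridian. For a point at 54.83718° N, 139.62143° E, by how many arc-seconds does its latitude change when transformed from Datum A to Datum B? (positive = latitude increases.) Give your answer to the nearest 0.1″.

sin φ = 0.817519, cos φ = 0.575902, sin λ = 0.647835, cos λ = -0.761781.
North component: ΔN = −sin φ cos λ·ΔX − sin φ sin λ·ΔY + cos φ·ΔZ = −(0.817519)(-0.761781)(-43) − (0.817519)(0.647835)(112) + (0.575902)(621) = 271.54 m.
1° of latitude spans 3600 × 30.90 = 111240 m, so Δφ = 271.54 / 111240 × 3600 = 8.788″.

Δφ = 8.8″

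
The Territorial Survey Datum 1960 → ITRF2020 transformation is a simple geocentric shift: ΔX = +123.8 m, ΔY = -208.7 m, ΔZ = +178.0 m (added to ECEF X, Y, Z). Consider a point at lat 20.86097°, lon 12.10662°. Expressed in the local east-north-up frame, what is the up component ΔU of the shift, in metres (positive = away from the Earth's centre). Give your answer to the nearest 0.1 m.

At φ = 20.86097°, λ = 12.10662°: sin φ = 0.356102, cos φ = 0.934447, sin λ = 0.209732, cos λ = 0.977759.
ΔU = cos φ cos λ·ΔX + cos φ sin λ·ΔY + sin φ·ΔZ = (0.934447)(0.977759)(123.8) + (0.934447)(0.209732)(-208.7) + (0.356102)(178.0) = 135.60 m.

ΔU = 135.6 m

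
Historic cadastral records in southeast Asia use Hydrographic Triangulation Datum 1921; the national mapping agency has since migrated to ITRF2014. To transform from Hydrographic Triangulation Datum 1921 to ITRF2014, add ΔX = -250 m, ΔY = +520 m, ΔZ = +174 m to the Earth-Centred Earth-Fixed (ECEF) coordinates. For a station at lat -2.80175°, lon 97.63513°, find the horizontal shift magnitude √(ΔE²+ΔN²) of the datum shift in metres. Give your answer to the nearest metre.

269 m

The local east axis at (φ, λ) is (−sin λ, cos λ, 0), so ΔE = −sin(97.63513°)·(-250) + cos(97.63513°)·520 = 178.69 m.
The local north axis is (−sin φ cos λ, −sin φ sin λ, cos φ), giving ΔN = 1.624 + 25.192 + 173.792 = 200.61 m.
Horizontal magnitude = √(ΔE² + ΔN²) = √(178.69² + 200.61²) = 268.65 m.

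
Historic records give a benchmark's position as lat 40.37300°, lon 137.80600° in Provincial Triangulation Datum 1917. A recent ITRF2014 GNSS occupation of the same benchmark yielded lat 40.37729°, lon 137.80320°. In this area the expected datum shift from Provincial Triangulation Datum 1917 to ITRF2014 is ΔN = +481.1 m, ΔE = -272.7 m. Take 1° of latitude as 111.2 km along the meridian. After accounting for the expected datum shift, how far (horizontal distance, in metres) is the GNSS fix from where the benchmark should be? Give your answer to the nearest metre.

36 m

Observed coordinate differences: Δφ = +0.00429°, Δλ = -0.00280°.
Converting to metres (1° lat = 111200 m, cos φ = 0.761844): observed ΔN = 477.0 m, observed ΔE = -237.2 m.
Subtracting the expected shift leaves a residual of 477.0 − (481.1) = -4.1 m north and -237.2 − (-272.7) = 35.5 m east.
Residual distance = √((-4.1)² + 35.5²) = 35.7 m.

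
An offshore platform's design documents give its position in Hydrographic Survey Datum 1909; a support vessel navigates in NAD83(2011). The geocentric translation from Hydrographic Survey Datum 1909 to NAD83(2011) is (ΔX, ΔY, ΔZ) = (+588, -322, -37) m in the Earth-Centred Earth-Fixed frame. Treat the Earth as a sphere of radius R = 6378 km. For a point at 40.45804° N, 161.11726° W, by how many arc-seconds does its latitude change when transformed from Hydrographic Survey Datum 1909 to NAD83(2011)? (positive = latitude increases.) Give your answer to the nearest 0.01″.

sin φ = 0.648891, cos φ = 0.760881, sin λ = -0.323632, cos λ = -0.946183.
North component: ΔN = −sin φ cos λ·ΔX − sin φ sin λ·ΔY + cos φ·ΔZ = −(0.648891)(-0.946183)(588) − (0.648891)(-0.323632)(-322) + (0.760881)(-37) = 265.24 m.
1° of latitude spans πR/180 = 111317 m, so Δφ = 265.24 / 111317 × 3600 = 8.578″.

Δφ = 8.58″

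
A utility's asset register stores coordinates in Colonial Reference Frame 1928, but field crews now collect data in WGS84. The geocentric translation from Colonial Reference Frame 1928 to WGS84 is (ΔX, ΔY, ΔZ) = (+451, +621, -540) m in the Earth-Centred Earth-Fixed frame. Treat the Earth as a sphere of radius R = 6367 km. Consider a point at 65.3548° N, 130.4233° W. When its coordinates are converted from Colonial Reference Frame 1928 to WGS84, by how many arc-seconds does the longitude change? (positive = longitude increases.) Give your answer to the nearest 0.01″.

sin φ = 0.908907, cos φ = 0.416998, sin λ = -0.761275, cos λ = -0.648430.
East component: ΔE = −sin λ·ΔX + cos λ·ΔY = −(-0.761275)(451) + (-0.648430)(621) = -59.34 m.
1° of latitude spans πR/180 = 111125 m; at latitude φ, 1° of longitude spans that × cos φ = 46338.9 m, so Δλ = -59.34 / 46338.9 × 3600 = -4.610″.

Δλ = -4.61″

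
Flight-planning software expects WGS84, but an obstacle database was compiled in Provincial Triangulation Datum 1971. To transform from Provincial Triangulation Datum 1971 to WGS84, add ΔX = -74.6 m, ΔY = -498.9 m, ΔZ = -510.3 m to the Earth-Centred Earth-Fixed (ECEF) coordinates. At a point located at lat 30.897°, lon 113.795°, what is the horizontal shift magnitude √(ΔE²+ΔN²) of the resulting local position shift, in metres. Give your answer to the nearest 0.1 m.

347.3 m

At φ = 30.897°, λ = 113.795°: sin φ = 0.513496, cos φ = 0.858092, sin λ = 0.914995, cos λ = -0.403465.
ΔE = −sin λ·ΔX + cos λ·ΔY = −(0.914995)·(-74.6) + (-0.403465)·(-498.9) = 269.55 m.
ΔN = −sin φ cos λ·ΔX − sin φ sin λ·ΔY + cos φ·ΔZ = −(0.513496)(-0.403465)(-74.6) − (0.513496)(0.914995)(-498.9) + (0.858092)(-510.3) = -218.93 m.
Horizontal magnitude = √(ΔE² + ΔN²) = √(269.55² + (-218.93)²) = 347.26 m.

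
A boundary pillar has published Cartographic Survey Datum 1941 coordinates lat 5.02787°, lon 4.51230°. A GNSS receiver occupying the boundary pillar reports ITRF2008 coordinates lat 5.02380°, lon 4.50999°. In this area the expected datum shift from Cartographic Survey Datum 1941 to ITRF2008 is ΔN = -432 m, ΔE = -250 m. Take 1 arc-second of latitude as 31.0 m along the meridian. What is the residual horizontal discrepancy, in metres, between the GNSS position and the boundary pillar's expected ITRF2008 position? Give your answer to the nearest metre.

23 m

Observed coordinate differences: Δφ = -0.00407°, Δλ = -0.00231°.
Converting to metres (1° lat = 111600 m, cos φ = 0.996152): observed ΔN = -454.2 m, observed ΔE = -256.8 m.
Subtracting the expected shift leaves a residual of -454.2 − (-432) = -22.2 m north and -256.8 − (-250) = -6.8 m east.
Residual distance = √((-22.2)² + (-6.8)²) = 23.2 m.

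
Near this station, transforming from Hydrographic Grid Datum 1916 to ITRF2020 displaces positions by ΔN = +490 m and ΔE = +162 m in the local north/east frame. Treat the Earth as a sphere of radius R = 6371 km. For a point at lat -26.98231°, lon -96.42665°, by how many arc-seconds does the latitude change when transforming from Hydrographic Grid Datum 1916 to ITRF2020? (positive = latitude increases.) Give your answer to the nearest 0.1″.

On a sphere of radius R, 1 rad of latitude = R, so Δφ = ΔN / R = 490.0 / 6371000 = 7.6911e-05 rad = 15.864″.

Δφ = 15.9″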